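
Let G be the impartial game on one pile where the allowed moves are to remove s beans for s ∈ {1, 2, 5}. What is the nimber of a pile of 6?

Grundy values for subtraction set {1, 2, 5}:
g(0) = mex{} = 0
g(1) = mex{0} = 1
g(2) = mex{0,1} = 2
g(3) = mex{1,2} = 0
g(4) = mex{0,2} = 1
g(5) = mex{0,1} = 2
g(6) = mex{1,2} = 0
So g(6) = 0.

0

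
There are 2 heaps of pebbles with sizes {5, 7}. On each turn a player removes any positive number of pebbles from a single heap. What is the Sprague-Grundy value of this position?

2

Compute the nim-sum pairwise:
5 ⊕ 7 = 2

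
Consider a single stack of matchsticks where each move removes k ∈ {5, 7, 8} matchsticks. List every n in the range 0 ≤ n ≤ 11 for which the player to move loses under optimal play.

Compute g(0), g(1), … for moves {5, 7, 8}:
g(0) = mex{} = 0
g(1) = mex{} = 0
g(2) = mex{} = 0
g(3) = mex{} = 0
g(4) = mex{} = 0
g(5) = mex{0} = 1
g(6) = mex{0} = 1
g(7) = mex{0} = 1
g(8) = mex{0} = 1
g(9) = mex{0} = 1
g(10) = mex{0,1} = 2
g(11) = mex{0,1} = 2
The P-positions (g = 0) in 0..11 are 0, 1, 2, 3, 4.

0, 1, 2, 3, 4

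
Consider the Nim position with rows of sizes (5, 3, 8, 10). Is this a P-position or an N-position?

N-position

Write each in binary and XOR column by column:
  0101  (5)
  0011  (3)
  1000  (8)
  1010  (10)
  ----
  0100  (4)
The nim-sum is 4 ≠ 0, so this is an N-position: the player to move can win.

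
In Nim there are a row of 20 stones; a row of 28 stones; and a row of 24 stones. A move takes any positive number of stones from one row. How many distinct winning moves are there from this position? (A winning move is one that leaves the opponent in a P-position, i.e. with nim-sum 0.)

3

Compute the nim-sum pairwise:
20 ⊕ 28 = 8
8 ⊕ 24 = 16
The overall nim-sum is X = 16. A row of size p has a winning move iff p XOR X < p (reduce it to p XOR X).
  20: 20 XOR 16 = 4 < 20 — winning move (to 4).
  28: 28 XOR 16 = 12 < 28 — winning move (to 12).
  24: 24 XOR 16 = 8 < 24 — winning move (to 8).
That gives 3 winning moves.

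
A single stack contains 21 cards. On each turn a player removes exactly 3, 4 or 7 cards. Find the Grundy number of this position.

Build the Grundy sequence with g(k) = mex{g(k−s) : s ∈ {3, 4, 7}, s ≤ k}:
k:     0  1  2  3  4  5  6  7  8  9 10 11 12 13 14 15 16 17 18 19 20 21
g(k):  0  0  0  1  1  1  2  2  2  3  0  0  0  1  1  1  2  2  2  3  0  0
So g(21) = 0.

0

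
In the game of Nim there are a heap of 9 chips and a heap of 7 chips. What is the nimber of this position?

14

Nim-sum: 9 XOR 7 = 14.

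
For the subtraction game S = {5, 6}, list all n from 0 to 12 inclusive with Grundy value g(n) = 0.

Grundy values for subtraction set {5, 6}:
g(0) = mex{} = 0
g(1) = mex{} = 0
g(2) = mex{} = 0
g(3) = mex{} = 0
g(4) = mex{} = 0
g(5) = mex{0} = 1
g(6) = mex{0} = 1
g(7) = mex{0} = 1
g(8) = mex{0} = 1
g(9) = mex{0} = 1
g(10) = mex{0,1} = 2
g(11) = mex{1} = 0
g(12) = mex{1} = 0
The P-positions (g = 0) in 0..12 are 0, 1, 2, 3, 4, 11, 12.

0, 1, 2, 3, 4, 11, 12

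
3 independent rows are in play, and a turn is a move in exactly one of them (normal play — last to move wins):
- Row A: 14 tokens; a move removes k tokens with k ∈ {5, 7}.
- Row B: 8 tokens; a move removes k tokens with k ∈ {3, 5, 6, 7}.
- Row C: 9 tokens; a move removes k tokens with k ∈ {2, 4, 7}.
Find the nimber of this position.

For row A, compute g(0), g(1), … with moves {5, 7}:
g(0) = mex{} = 0
g(1) = mex{} = 0
g(2) = mex{} = 0
g(3) = mex{} = 0
g(4) = mex{} = 0
g(5) = mex{0} = 1
g(6) = mex{0} = 1
g(7) = mex{0} = 1
g(8) = mex{0} = 1
g(9) = mex{0} = 1
g(10) = mex{0,1} = 2
g(11) = mex{0,1} = 2
g(12) = mex{1} = 0
g(13) = mex{1} = 0
g(14) = mex{1} = 0
So g(14) = 0.
Build the Grundy sequence for row B with g(k) = mex{g(k−s) : s ∈ {3, 5, 6, 7}, s ≤ k}:
k:     0  1  2  3  4  5  6  7  8
g(k):  0  0  0  1  1  1  2  2  2
So g(8) = 2.
Build the Grundy sequence for row C with g(k) = mex{g(k−s) : s ∈ {2, 4, 7}, s ≤ k}:
k:     0  1  2  3  4  5  6  7  8  9
g(k):  0  0  1  1  2  2  0  3  1  0
So g(9) = 0.
By the Sprague-Grundy theorem, the Grundy value of a sum of independent games is the XOR of the component values.
Combined value = 0 ⊕ 2 ⊕ 0 = 2.

2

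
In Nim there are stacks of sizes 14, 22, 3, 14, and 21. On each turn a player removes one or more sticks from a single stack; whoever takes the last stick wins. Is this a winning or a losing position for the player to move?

Losing position

Compute the nim-sum pairwise:
14 XOR 22 = 24
24 XOR 3 = 27
27 XOR 14 = 21
21 XOR 21 = 0
The nim-sum is 0, so this is a P-position: the player to move is in a losing position under optimal play.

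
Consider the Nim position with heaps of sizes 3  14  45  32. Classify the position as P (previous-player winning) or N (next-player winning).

Compute the nim-sum pairwise:
3 ^ 14 = 13
13 ^ 45 = 32
32 ^ 32 = 0
The nim-sum is 0, so this is a P-position: the player to move is in a losing position under optimal play.

P-position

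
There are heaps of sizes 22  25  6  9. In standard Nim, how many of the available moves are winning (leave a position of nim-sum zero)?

0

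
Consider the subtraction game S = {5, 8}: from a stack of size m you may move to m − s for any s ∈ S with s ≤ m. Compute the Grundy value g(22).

Compute g(0), g(1), … for moves {5, 8}:
k:     0  1  2  3  4  5  6  7  8  9 10 11 12 13 14 15 16 17 18 19 20 21 22
g(k):  0  0  0  0  0  1  1  1  1  1  2  2  2  0  0  0  0  0  1  1  1  1  1
So g(22) = 1.

1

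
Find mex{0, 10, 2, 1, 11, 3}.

4

The values 0, 1, 2, 3 are all present; 4 is the first non-negative integer missing from the set.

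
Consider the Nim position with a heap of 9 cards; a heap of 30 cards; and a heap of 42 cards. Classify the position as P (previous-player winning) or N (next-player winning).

N-position

Compute the nim-sum pairwise:
9 ⊕ 30 = 23
23 ⊕ 42 = 61
The nim-sum is 61 ≠ 0, so this is an N-position: the player to move can win.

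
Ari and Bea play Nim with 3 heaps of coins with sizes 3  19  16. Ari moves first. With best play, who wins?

Bea wins

In binary:
  00011  (3)
  10011  (19)
  10000  (16)
  -----
  00000  (0)
The nim-sum is 0, so this is a P-position: the player to move is in a losing position under optimal play; Ari is about to move from it and so loses — Bea wins.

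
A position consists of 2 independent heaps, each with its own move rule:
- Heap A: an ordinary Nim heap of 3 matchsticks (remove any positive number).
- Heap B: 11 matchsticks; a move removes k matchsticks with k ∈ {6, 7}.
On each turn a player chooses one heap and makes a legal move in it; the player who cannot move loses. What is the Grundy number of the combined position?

2

Heap A is a plain Nim heap of size 3, so its Grundy value is 3.
For heap B, compute g(0), g(1), … with moves {6, 7}:
k:     0  1  2  3  4  5  6  7  8  9 10 11
g(k):  0  0  0  0  0  0  1  1  1  1  1  1
So g(11) = 1.
By the Sprague-Grundy theorem, the Grundy value of a sum of independent games is the XOR of the component values.
Combined value = 3 XOR 1 = 2.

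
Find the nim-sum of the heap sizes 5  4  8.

In binary:
  0101  (5)
  0100  (4)
  1000  (8)
  ----
  1001  (9)

9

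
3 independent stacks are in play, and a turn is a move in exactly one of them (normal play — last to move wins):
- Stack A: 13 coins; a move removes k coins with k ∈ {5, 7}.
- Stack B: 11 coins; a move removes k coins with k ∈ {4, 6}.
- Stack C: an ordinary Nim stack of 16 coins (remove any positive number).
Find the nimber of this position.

16

Build the Grundy sequence for stack A with g(k) = mex{g(k−s) : s ∈ {5, 7}, s ≤ k}:
g(0) = mex{} = 0
g(1) = mex{} = 0
g(2) = mex{} = 0
g(3) = mex{} = 0
g(4) = mex{} = 0
g(5) = mex{0} = 1
g(6) = mex{0} = 1
g(7) = mex{0} = 1
g(8) = mex{0} = 1
g(9) = mex{0} = 1
g(10) = mex{0,1} = 2
g(11) = mex{0,1} = 2
g(12) = mex{1} = 0
g(13) = mex{1} = 0
So g(13) = 0.
Build the Grundy sequence for stack B with g(k) = mex{g(k−s) : s ∈ {4, 6}, s ≤ k}:
g(0) = mex{} = 0
g(1) = mex{} = 0
g(2) = mex{} = 0
g(3) = mex{} = 0
g(4) = mex{0} = 1
g(5) = mex{0} = 1
g(6) = mex{0} = 1
g(7) = mex{0} = 1
g(8) = mex{0,1} = 2
g(9) = mex{0,1} = 2
g(10) = mex{1} = 0
g(11) = mex{1} = 0
So g(11) = 0.
Stack C is a plain Nim stack of size 16, so its Grundy value is 16.
The value of a disjunctive sum is the nim-sum of the parts.
Combined value = 0 XOR 0 XOR 16 = 16.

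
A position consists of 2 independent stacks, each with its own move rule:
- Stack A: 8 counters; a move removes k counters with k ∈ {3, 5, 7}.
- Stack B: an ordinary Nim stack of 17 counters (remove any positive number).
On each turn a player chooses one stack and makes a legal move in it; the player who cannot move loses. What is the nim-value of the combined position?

Build the Grundy sequence for stack A with g(k) = mex{g(k−s) : s ∈ {3, 5, 7}, s ≤ k}:
k:     0  1  2  3  4  5  6  7  8
g(k):  0  0  0  1  1  1  2  2  2
So g(8) = 2.
Stack B is a plain Nim stack of size 17, so its Grundy value is 17.
By the Sprague-Grundy theorem, the Grundy value of a sum of independent games is the XOR of the component values.
Combined value = 2 XOR 17 = 19.

19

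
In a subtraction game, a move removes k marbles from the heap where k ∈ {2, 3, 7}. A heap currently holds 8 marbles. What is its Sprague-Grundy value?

Grundy values for subtraction set {2, 3, 7}:
g(0) = mex{} = 0
g(1) = mex{} = 0
g(2) = mex{0} = 1
g(3) = mex{0} = 1
g(4) = mex{0,1} = 2
g(5) = mex{1} = 0
g(6) = mex{1,2} = 0
g(7) = mex{0,2} = 1
g(8) = mex{0} = 1
So g(8) = 1.

1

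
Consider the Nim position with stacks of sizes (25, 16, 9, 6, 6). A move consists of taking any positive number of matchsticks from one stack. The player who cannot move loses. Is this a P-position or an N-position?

Compute the nim-sum pairwise:
25 XOR 16 = 9
9 XOR 9 = 0
0 XOR 6 = 6
6 XOR 6 = 0
The nim-sum is 0, so this is a P-position: the player to move is in a losing position under optimal play.

P-position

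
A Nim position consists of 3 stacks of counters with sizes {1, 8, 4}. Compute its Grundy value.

13

Compute the nim-sum pairwise:
1 XOR 8 = 9
9 XOR 4 = 13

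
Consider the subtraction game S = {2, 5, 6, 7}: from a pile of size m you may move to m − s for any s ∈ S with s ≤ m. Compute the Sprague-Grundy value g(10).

3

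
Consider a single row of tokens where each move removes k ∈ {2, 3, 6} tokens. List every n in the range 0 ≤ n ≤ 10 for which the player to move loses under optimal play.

Build the Grundy sequence with g(k) = mex{g(k−s) : s ∈ {2, 3, 6}, s ≤ k}:
k:     0  1  2  3  4  5  6  7  8  9 10
g(k):  0  0  1  1  2  0  3  1  2  0  0
The P-positions (g = 0) in 0..10 are 0, 1, 5, 9, 10.

0, 1, 5, 9, 10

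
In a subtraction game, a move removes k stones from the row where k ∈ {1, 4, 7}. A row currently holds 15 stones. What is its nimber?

Grundy values for subtraction set {1, 4, 7}:
k:     0  1  2  3  4  5  6  7  8  9 10 11 12 13 14 15
g(k):  0  1  0  1  2  0  1  2  0  1  0  1  2  0  1  2
So g(15) = 2.

2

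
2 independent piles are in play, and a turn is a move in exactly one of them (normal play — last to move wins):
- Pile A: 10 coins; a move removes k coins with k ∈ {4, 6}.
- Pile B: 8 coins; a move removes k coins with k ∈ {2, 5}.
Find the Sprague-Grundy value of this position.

Grundy values for pile A (subtraction set {4, 6}):
g(0) = mex{} = 0
g(1) = mex{} = 0
g(2) = mex{} = 0
g(3) = mex{} = 0
g(4) = mex{0} = 1
g(5) = mex{0} = 1
g(6) = mex{0} = 1
g(7) = mex{0} = 1
g(8) = mex{0,1} = 2
g(9) = mex{0,1} = 2
g(10) = mex{1} = 0
So g(10) = 0.
Grundy values for pile B (subtraction set {2, 5}):
g(0) = mex{} = 0
g(1) = mex{} = 0
g(2) = mex{0} = 1
g(3) = mex{0} = 1
g(4) = mex{1} = 0
g(5) = mex{0,1} = 2
g(6) = mex{0} = 1
g(7) = mex{1,2} = 0
g(8) = mex{1} = 0
So g(8) = 0.
By the Sprague-Grundy theorem, the Grundy value of a sum of independent games is the XOR of the component values.
Combined value = 0 ⊕ 0 = 0.

0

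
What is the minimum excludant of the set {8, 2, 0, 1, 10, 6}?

The values 0, 1, 2 are all present; 3 is the first non-negative integer missing from the set.

3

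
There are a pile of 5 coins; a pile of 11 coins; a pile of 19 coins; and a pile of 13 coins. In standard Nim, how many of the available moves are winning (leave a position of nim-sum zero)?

1

In binary:
  00101  (5)
  01011  (11)
  10011  (19)
  01101  (13)
  -----
  10000  (16)
The overall nim-sum is X = 16. A pile of size p has a winning move iff p XOR X < p (reduce it to p XOR X).
  5: 5 XOR 16 = 21 ≥ 5 — no move.
  11: 11 XOR 16 = 27 ≥ 11 — no move.
  19: 19 XOR 16 = 3 < 19 — winning move (to 3).
  13: 13 XOR 16 = 29 ≥ 13 — no move.
That gives 1 winning move.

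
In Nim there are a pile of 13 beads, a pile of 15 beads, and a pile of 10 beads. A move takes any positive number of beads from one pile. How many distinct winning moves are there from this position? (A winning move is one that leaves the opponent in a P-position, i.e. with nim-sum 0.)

3

Nim-sum: 13 ^ 15 ^ 10 = 8.
The overall nim-sum is X = 8. A pile of size p has a winning move iff p XOR X < p (reduce it to p XOR X).
  13: 13 XOR 8 = 5 < 13 — winning move (to 5).
  15: 15 XOR 8 = 7 < 15 — winning move (to 7).
  10: 10 XOR 8 = 2 < 10 — winning move (to 2).
That gives 3 winning moves.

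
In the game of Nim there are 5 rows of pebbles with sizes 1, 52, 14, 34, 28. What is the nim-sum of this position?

Compute the nim-sum pairwise:
1 XOR 52 = 53
53 XOR 14 = 59
59 XOR 34 = 25
25 XOR 28 = 5

5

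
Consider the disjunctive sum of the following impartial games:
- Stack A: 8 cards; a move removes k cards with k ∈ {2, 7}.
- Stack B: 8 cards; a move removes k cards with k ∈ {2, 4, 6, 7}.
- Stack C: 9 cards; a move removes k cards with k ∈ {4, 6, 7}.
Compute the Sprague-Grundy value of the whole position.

Build the Grundy sequence for stack A with g(k) = mex{g(k−s) : s ∈ {2, 7}, s ≤ k}:
k:     0  1  2  3  4  5  6  7  8
g(k):  0  0  1  1  0  0  1  1  2
So g(8) = 2.
Build the Grundy sequence for stack B with g(k) = mex{g(k−s) : s ∈ {2, 4, 6, 7}, s ≤ k}:
k:     0  1  2  3  4  5  6  7  8
g(k):  0  0  1  1  2  2  3  3  4
So g(8) = 4.
For stack C, compute g(0), g(1), … with moves {4, 6, 7}:
g(0) = mex{} = 0
g(1) = mex{} = 0
g(2) = mex{} = 0
g(3) = mex{} = 0
g(4) = mex{0} = 1
g(5) = mex{0} = 1
g(6) = mex{0} = 1
g(7) = mex{0} = 1
g(8) = mex{0,1} = 2
g(9) = mex{0,1} = 2
So g(9) = 2.
By the Sprague-Grundy theorem, the Grundy value of a sum of independent games is the XOR of the component values.
Combined value = 2 XOR 4 XOR 2 = 4.

4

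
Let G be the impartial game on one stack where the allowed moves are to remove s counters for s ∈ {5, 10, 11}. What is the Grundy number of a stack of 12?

2

Grundy values for subtraction set {5, 10, 11}:
g(0) = mex{} = 0
g(1) = mex{} = 0
g(2) = mex{} = 0
g(3) = mex{} = 0
g(4) = mex{} = 0
g(5) = mex{0} = 1
g(6) = mex{0} = 1
g(7) = mex{0} = 1
g(8) = mex{0} = 1
g(9) = mex{0} = 1
g(10) = mex{0,1} = 2
g(11) = mex{0,1} = 2
g(12) = mex{0,1} = 2
So g(12) = 2.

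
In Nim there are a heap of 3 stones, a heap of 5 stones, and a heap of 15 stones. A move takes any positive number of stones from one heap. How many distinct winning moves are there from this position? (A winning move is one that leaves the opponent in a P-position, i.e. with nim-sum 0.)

Compute the nim-sum pairwise:
3 XOR 5 = 6
6 XOR 15 = 9
The overall nim-sum is X = 9. A heap of size p has a winning move iff p XOR X < p (reduce it to p XOR X).
  3: 3 XOR 9 = 10 ≥ 3 — no move.
  5: 5 XOR 9 = 12 ≥ 5 — no move.
  15: 15 XOR 9 = 6 < 15 — winning move (to 6).
That gives 1 winning move.

1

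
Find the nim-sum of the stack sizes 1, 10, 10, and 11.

10

Nim-sum: 1 ⊕ 10 ⊕ 10 ⊕ 11 = 10.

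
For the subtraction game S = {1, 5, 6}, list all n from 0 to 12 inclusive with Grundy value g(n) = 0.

Build the Grundy sequence with g(k) = mex{g(k−s) : s ∈ {1, 5, 6}, s ≤ k}:
k:     0  1  2  3  4  5  6  7  8  9 10 11 12
g(k):  0  1  0  1  0  1  2  3  2  3  2  0  1
The P-positions (g = 0) in 0..12 are 0, 2, 4, 11.

0, 2, 4, 11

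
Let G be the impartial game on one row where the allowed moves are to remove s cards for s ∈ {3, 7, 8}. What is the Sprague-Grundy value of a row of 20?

1

Grundy values for subtraction set {3, 7, 8}:
k:     0  1  2  3  4  5  6  7  8  9 10 11 12 13 14 15 16 17 18 19 20
g(k):  0  0  0  1  1  1  0  2  2  1  3  0  0  2  1  1  0  0  2  1  1
So g(20) = 1.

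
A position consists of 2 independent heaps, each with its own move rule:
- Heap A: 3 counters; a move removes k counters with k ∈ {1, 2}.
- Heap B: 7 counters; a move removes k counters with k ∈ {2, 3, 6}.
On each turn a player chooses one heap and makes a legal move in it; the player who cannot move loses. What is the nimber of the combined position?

For heap A, compute g(0), g(1), … with moves {1, 2}:
k:     0  1  2  3
g(k):  0  1  2  0
So g(3) = 0.
Build the Grundy sequence for heap B with g(k) = mex{g(k−s) : s ∈ {2, 3, 6}, s ≤ k}:
g(0) = mex{} = 0
g(1) = mex{} = 0
g(2) = mex{0} = 1
g(3) = mex{0} = 1
g(4) = mex{0,1} = 2
g(5) = mex{1} = 0
g(6) = mex{0,1,2} = 3
g(7) = mex{0,2} = 1
So g(7) = 1.
The value of a disjunctive sum is the nim-sum of the parts.
Combined value = 0 ⊕ 1 = 1.

1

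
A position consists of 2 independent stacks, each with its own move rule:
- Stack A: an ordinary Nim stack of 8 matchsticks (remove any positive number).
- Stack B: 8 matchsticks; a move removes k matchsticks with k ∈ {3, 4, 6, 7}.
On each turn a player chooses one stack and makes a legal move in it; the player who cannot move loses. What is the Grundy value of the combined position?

Stack A is a plain Nim stack of size 8, so its Grundy value is 8.
Grundy values for stack B (subtraction set {3, 4, 6, 7}):
g(0) = mex{} = 0
g(1) = mex{} = 0
g(2) = mex{} = 0
g(3) = mex{0} = 1
g(4) = mex{0} = 1
g(5) = mex{0} = 1
g(6) = mex{0,1} = 2
g(7) = mex{0,1} = 2
g(8) = mex{0,1} = 2
So g(8) = 2.
The value of a disjunctive sum is the nim-sum of the parts.
Combined value = 8 ⊕ 2 = 10.

10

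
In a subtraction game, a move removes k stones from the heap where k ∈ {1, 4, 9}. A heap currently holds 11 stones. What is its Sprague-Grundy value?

Build the Grundy sequence with g(k) = mex{g(k−s) : s ∈ {1, 4, 9}, s ≤ k}:
k:     0  1  2  3  4  5  6  7  8  9 10 11
g(k):  0  1  0  1  2  0  1  0  1  2  0  1
So g(11) = 1.

1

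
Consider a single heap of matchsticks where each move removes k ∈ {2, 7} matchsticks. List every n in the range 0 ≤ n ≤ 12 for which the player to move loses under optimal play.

0, 1, 4, 5, 9, 10

Build the Grundy sequence with g(k) = mex{g(k−s) : s ∈ {2, 7}, s ≤ k}:
k:     0  1  2  3  4  5  6  7  8  9 10 11 12
g(k):  0  0  1  1  0  0  1  1  2  0  0  1  1
The P-positions (g = 0) in 0..12 are 0, 1, 4, 5, 9, 10.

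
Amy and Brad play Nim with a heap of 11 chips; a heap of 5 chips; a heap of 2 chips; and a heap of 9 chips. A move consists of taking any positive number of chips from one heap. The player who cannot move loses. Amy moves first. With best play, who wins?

Nim-sum: 11 ^ 5 ^ 2 ^ 9 = 5.
The nim-sum is 5 ≠ 0, so this is an N-position: the player to move can win; Amy has a winning move.

Amy wins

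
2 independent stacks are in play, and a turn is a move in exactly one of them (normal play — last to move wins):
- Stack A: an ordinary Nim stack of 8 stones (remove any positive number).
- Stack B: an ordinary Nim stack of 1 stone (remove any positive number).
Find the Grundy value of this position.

9

Stack A is a plain Nim stack of size 8, so its Grundy value is 8.
Stack B is a plain Nim stack of size 1, so its Grundy value is 1.
The value of a disjunctive sum is the nim-sum of the parts.
Combined value = 8 ⊕ 1 = 9.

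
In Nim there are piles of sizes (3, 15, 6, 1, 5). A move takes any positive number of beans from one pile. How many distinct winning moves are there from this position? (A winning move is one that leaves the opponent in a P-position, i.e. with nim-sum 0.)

1

Write each in binary and XOR column by column:
  0011  (3)
  1111  (15)
  0110  (6)
  0001  (1)
  0101  (5)
  ----
  1110  (14)
The overall nim-sum is X = 14. A pile of size p has a winning move iff p XOR X < p (reduce it to p XOR X).
  3: 3 XOR 14 = 13 ≥ 3 — no move.
  15: 15 XOR 14 = 1 < 15 — winning move (to 1).
  6: 6 XOR 14 = 8 ≥ 6 — no move.
  1: 1 XOR 14 = 15 ≥ 1 — no move.
  5: 5 XOR 14 = 11 ≥ 5 — no move.
That gives 1 winning move.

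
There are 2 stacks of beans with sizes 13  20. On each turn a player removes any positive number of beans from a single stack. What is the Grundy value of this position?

25

In binary:
  01101  (13)
  10100  (20)
  -----
  11001  (25)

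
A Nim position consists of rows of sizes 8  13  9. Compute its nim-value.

12

Nim-sum: 8 XOR 13 XOR 9 = 12.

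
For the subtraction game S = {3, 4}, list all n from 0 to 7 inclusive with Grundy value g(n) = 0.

0, 1, 2, 7

Compute g(0), g(1), … for moves {3, 4}:
k:     0  1  2  3  4  5  6  7
g(k):  0  0  0  1  1  1  2  0
The P-positions (g = 0) in 0..7 are 0, 1, 2, 7.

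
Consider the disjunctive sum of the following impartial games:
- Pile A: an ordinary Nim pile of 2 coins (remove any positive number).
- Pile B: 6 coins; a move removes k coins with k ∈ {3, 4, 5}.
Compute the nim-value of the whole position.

0

Pile A is a plain Nim pile of size 2, so its Grundy value is 2.
Build the Grundy sequence for pile B with g(k) = mex{g(k−s) : s ∈ {3, 4, 5}, s ≤ k}:
k:     0  1  2  3  4  5  6
g(k):  0  0  0  1  1  1  2
So g(6) = 2.
The value of a disjunctive sum is the nim-sum of the parts.
Combined value = 2 ⊕ 2 = 0.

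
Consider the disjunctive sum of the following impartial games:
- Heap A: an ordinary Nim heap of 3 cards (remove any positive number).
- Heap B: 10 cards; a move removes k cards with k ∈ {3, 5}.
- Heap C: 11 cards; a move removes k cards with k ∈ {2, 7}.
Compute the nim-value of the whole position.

Heap A is a plain Nim heap of size 3, so its Grundy value is 3.
Build the Grundy sequence for heap B with g(k) = mex{g(k−s) : s ∈ {3, 5}, s ≤ k}:
g(0) = mex{} = 0
g(1) = mex{} = 0
g(2) = mex{} = 0
g(3) = mex{0} = 1
g(4) = mex{0} = 1
g(5) = mex{0} = 1
g(6) = mex{0,1} = 2
g(7) = mex{0,1} = 2
g(8) = mex{1} = 0
g(9) = mex{1,2} = 0
g(10) = mex{1,2} = 0
So g(10) = 0.
Grundy values for heap C (subtraction set {2, 7}):
g(0) = mex{} = 0
g(1) = mex{} = 0
g(2) = mex{0} = 1
g(3) = mex{0} = 1
g(4) = mex{1} = 0
g(5) = mex{1} = 0
g(6) = mex{0} = 1
g(7) = mex{0} = 1
g(8) = mex{0,1} = 2
g(9) = mex{1} = 0
g(10) = mex{1,2} = 0
g(11) = mex{0} = 1
So g(11) = 1.
By the Sprague-Grundy theorem, the Grundy value of a sum of independent games is the XOR of the component values.
Combined value = 3 ⊕ 0 ⊕ 1 = 2.

2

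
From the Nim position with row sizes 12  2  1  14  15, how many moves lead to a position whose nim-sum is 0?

Compute the nim-sum pairwise:
12 ⊕ 2 = 14
14 ⊕ 1 = 15
15 ⊕ 14 = 1
1 ⊕ 15 = 14
The overall nim-sum is X = 14. A row of size p has a winning move iff p XOR X < p (reduce it to p XOR X).
  12: 12 XOR 14 = 2 < 12 — winning move (to 2).
  2: 2 XOR 14 = 12 ≥ 2 — no move.
  1: 1 XOR 14 = 15 ≥ 1 — no move.
  14: 14 XOR 14 = 0 < 14 — winning move (to 0).
  15: 15 XOR 14 = 1 < 15 — winning move (to 1).
That gives 3 winning moves.

3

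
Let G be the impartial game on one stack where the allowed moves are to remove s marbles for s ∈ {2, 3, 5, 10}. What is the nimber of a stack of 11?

2

Compute g(0), g(1), … for moves {2, 3, 5, 10}:
k:     0  1  2  3  4  5  6  7  8  9 10 11
g(k):  0  0  1  1  2  2  3  0  0  1  1  2
So g(11) = 2.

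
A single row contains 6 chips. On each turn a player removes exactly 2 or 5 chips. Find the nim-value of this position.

1

Build the Grundy sequence with g(k) = mex{g(k−s) : s ∈ {2, 5}, s ≤ k}:
k:     0  1  2  3  4  5  6
g(k):  0  0  1  1  0  2  1
So g(6) = 1.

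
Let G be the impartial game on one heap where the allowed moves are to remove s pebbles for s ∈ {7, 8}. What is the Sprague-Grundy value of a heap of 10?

1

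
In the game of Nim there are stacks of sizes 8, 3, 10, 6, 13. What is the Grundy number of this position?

10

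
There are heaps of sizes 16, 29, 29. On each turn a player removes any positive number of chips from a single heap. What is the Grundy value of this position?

16

Compute the nim-sum pairwise:
16 ^ 29 = 13
13 ^ 29 = 16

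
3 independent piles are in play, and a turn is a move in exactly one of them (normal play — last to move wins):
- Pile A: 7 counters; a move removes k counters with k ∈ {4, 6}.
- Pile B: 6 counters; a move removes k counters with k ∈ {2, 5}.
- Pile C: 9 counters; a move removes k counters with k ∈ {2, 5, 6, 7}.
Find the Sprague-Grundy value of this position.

Grundy values for pile A (subtraction set {4, 6}):
g(0) = mex{} = 0
g(1) = mex{} = 0
g(2) = mex{} = 0
g(3) = mex{} = 0
g(4) = mex{0} = 1
g(5) = mex{0} = 1
g(6) = mex{0} = 1
g(7) = mex{0} = 1
So g(7) = 1.
Grundy values for pile B (subtraction set {2, 5}):
g(0) = mex{} = 0
g(1) = mex{} = 0
g(2) = mex{0} = 1
g(3) = mex{0} = 1
g(4) = mex{1} = 0
g(5) = mex{0,1} = 2
g(6) = mex{0} = 1
So g(6) = 1.
Build the Grundy sequence for pile C with g(k) = mex{g(k−s) : s ∈ {2, 5, 6, 7}, s ≤ k}:
k:     0  1  2  3  4  5  6  7  8  9
g(k):  0  0  1  1  0  2  1  3  2  2
So g(9) = 2.
By the Sprague-Grundy theorem, the Grundy value of a sum of independent games is the XOR of the component values.
Combined value = 1 XOR 1 XOR 2 = 2.

2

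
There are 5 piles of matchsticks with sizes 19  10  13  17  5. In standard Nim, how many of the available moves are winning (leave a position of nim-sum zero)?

0

Nim-sum: 19 XOR 10 XOR 13 XOR 17 XOR 5 = 0.
The nim-sum is already 0, so every move leaves a nonzero nim-sum — there are no winning moves.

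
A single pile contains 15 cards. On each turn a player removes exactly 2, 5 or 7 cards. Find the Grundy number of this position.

Grundy values for subtraction set {2, 5, 7}:
k:     0  1  2  3  4  5  6  7  8  9 10 11 12 13 14 15
g(k):  0  0  1  1  0  2  1  3  2  2  0  3  1  0  0  1
So g(15) = 1.

1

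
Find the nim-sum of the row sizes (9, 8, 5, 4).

Compute the nim-sum pairwise:
9 XOR 8 = 1
1 XOR 5 = 4
4 XOR 4 = 0

0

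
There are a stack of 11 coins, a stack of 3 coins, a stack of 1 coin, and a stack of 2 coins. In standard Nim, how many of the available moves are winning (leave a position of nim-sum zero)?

Nim-sum: 11 ^ 3 ^ 1 ^ 2 = 11.
The overall nim-sum is X = 11. A stack of size p has a winning move iff p XOR X < p (reduce it to p XOR X).
  11: 11 XOR 11 = 0 < 11 — winning move (to 0).
  3: 3 XOR 11 = 8 ≥ 3 — no move.
  1: 1 XOR 11 = 10 ≥ 1 — no move.
  2: 2 XOR 11 = 9 ≥ 2 — no move.
That gives 1 winning move.

1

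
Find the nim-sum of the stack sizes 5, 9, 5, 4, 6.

In binary:
  0101  (5)
  1001  (9)
  0101  (5)
  0100  (4)
  0110  (6)
  ----
  1011  (11)

11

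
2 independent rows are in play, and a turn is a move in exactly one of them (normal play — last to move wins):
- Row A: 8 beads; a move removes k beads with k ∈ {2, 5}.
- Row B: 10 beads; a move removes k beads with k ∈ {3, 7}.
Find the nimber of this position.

For row A, compute g(0), g(1), … with moves {2, 5}:
k:     0  1  2  3  4  5  6  7  8
g(k):  0  0  1  1  0  2  1  0  0
So g(8) = 0.
Grundy values for row B (subtraction set {3, 7}):
k:     0  1  2  3  4  5  6  7  8  9 10
g(k):  0  0  0  1  1  1  0  2  2  1  0
So g(10) = 0.
The value of a disjunctive sum is the nim-sum of the parts.
Combined value = 0 XOR 0 = 0.

0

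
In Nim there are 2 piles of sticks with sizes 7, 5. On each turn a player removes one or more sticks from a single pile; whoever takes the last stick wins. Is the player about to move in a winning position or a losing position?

Write each in binary and XOR column by column:
  111  (7)
  101  (5)
  ---
  010  (2)
The nim-sum is 2 ≠ 0, so this is an N-position: the player to move can win.

Winning position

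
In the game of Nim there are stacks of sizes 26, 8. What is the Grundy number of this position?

18

Nim-sum: 26 XOR 8 = 18.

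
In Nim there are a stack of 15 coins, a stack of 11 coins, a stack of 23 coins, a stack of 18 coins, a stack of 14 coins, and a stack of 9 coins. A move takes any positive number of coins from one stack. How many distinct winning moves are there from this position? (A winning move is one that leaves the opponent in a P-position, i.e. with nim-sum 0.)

In binary:
  01111  (15)
  01011  (11)
  10111  (23)
  10010  (18)
  01110  (14)
  01001  (9)
  -----
  00110  (6)
The overall nim-sum is X = 6. A stack of size p has a winning move iff p XOR X < p (reduce it to p XOR X).
  15: 15 XOR 6 = 9 < 15 — winning move (to 9).
  11: 11 XOR 6 = 13 ≥ 11 — no move.
  23: 23 XOR 6 = 17 < 23 — winning move (to 17).
  18: 18 XOR 6 = 20 ≥ 18 — no move.
  14: 14 XOR 6 = 8 < 14 — winning move (to 8).
  9: 9 XOR 6 = 15 ≥ 9 — no move.
That gives 3 winning moves.

3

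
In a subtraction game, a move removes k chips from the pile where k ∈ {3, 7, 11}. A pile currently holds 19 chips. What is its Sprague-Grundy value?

Build the Grundy sequence with g(k) = mex{g(k−s) : s ∈ {3, 7, 11}, s ≤ k}:
k:     0  1  2  3  4  5  6  7  8  9 10 11 12 13 14 15 16 17 18 19
g(k):  0  0  0  1  1  1  0  2  2  1  0  3  2  1  0  0  0  1  1  1
So g(19) = 1.

1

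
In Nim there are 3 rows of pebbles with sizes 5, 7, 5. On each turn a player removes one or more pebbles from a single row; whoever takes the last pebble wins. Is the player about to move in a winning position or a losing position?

Winning position

Nim-sum: 5 ^ 7 ^ 5 = 7.
The nim-sum is 7 ≠ 0, so this is an N-position: the player to move can win.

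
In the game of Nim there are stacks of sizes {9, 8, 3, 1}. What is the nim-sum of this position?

3

Compute the nim-sum pairwise:
9 ⊕ 8 = 1
1 ⊕ 3 = 2
2 ⊕ 1 = 3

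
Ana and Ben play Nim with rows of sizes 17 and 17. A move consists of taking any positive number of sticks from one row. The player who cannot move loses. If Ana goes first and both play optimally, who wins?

Compute the nim-sum pairwise:
17 ^ 17 = 0
The nim-sum is 0, so this is a P-position: the player to move is in a losing position under optimal play; Ana is about to move from it and so loses — Ben wins.

Ben wins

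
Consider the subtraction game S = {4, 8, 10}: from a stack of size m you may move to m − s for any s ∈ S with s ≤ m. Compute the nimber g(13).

3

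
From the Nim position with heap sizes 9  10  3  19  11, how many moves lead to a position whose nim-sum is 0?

1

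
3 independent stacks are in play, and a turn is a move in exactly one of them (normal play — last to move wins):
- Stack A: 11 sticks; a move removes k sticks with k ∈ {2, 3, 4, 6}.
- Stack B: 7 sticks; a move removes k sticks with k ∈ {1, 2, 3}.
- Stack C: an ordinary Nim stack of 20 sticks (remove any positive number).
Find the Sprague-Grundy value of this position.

22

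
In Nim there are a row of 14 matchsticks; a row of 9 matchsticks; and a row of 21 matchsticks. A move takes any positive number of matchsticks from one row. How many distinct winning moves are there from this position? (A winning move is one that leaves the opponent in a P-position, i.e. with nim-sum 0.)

Compute the nim-sum pairwise:
14 ⊕ 9 = 7
7 ⊕ 21 = 18
The overall nim-sum is X = 18. A row of size p has a winning move iff p XOR X < p (reduce it to p XOR X).
  14: 14 XOR 18 = 28 ≥ 14 — no move.
  9: 9 XOR 18 = 27 ≥ 9 — no move.
  21: 21 XOR 18 = 7 < 21 — winning move (to 7).
That gives 1 winning move.

1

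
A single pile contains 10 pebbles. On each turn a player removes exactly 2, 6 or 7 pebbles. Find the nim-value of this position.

3

Grundy values for subtraction set {2, 6, 7}:
g(0) = mex{} = 0
g(1) = mex{} = 0
g(2) = mex{0} = 1
g(3) = mex{0} = 1
g(4) = mex{1} = 0
g(5) = mex{1} = 0
g(6) = mex{0} = 1
g(7) = mex{0} = 1
g(8) = mex{0,1} = 2
g(9) = mex{1} = 0
g(10) = mex{0,1,2} = 3
So g(10) = 3.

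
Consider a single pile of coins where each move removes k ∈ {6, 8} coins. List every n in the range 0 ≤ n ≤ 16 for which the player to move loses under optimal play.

0, 1, 2, 3, 4, 5, 14, 15, 16

Grundy values for subtraction set {6, 8}:
k:     0  1  2  3  4  5  6  7  8  9 10 11 12 13 14 15 16
g(k):  0  0  0  0  0  0  1  1  1  1  1  1  2  2  0  0  0
The P-positions (g = 0) in 0..16 are 0, 1, 2, 3, 4, 5, 14, 15, 16.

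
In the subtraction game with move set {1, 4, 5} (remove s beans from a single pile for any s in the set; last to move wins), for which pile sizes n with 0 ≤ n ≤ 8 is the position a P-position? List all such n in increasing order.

0, 2, 8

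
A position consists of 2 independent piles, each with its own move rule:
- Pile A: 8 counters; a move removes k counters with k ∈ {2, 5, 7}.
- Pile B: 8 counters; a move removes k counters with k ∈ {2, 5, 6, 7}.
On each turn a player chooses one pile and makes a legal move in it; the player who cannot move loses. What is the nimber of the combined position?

0

For pile A, compute g(0), g(1), … with moves {2, 5, 7}:
k:     0  1  2  3  4  5  6  7  8
g(k):  0  0  1  1  0  2  1  3  2
So g(8) = 2.
For pile B, compute g(0), g(1), … with moves {2, 5, 6, 7}:
k:     0  1  2  3  4  5  6  7  8
g(k):  0  0  1  1  0  2  1  3  2
So g(8) = 2.
By the Sprague-Grundy theorem, the Grundy value of a sum of independent games is the XOR of the component values.
Combined value = 2 ⊕ 2 = 0.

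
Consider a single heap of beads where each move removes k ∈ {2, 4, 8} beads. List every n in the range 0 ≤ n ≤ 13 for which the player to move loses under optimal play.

0, 1, 6, 7, 12, 13

Build the Grundy sequence with g(k) = mex{g(k−s) : s ∈ {2, 4, 8}, s ≤ k}:
k:     0  1  2  3  4  5  6  7  8  9 10 11 12 13
g(k):  0  0  1  1  2  2  0  0  1  1  2  2  0  0
The P-positions (g = 0) in 0..13 are 0, 1, 6, 7, 12, 13.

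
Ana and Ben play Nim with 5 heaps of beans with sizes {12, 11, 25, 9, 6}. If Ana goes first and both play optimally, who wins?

Compute the nim-sum pairwise:
12 ^ 11 = 7
7 ^ 25 = 30
30 ^ 9 = 23
23 ^ 6 = 17
The nim-sum is 17 ≠ 0, so this is an N-position: the player to move can win; Ana has a winning move.

Ana wins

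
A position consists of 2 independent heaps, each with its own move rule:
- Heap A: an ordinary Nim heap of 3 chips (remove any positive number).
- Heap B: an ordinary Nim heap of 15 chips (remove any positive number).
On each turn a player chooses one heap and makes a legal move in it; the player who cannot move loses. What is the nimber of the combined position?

Heap A is a plain Nim heap of size 3, so its Grundy value is 3.
Heap B is a plain Nim heap of size 15, so its Grundy value is 15.
By the Sprague-Grundy theorem, the Grundy value of a sum of independent games is the XOR of the component values.
Combined value = 3 XOR 15 = 12.

12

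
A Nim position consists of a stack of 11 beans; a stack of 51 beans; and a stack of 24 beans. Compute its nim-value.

32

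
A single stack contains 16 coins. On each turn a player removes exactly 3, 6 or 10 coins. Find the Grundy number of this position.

1

Grundy values for subtraction set {3, 6, 10}:
k:     0  1  2  3  4  5  6  7  8  9 10 11 12 13 14 15 16
g(k):  0  0  0  1  1  1  2  2  2  0  3  3  1  0  0  2  1
So g(16) = 1.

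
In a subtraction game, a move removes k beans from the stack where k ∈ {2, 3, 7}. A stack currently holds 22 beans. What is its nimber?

1

Build the Grundy sequence with g(k) = mex{g(k−s) : s ∈ {2, 3, 7}, s ≤ k}:
k:     0  1  2  3  4  5  6  7  8  9 10 11 12 13 14 15 16 17 18 19 20 21 22
g(k):  0  0  1  1  2  0  0  1  1  2  0  0  1  1  2  0  0  1  1  2  0  0  1
So g(22) = 1.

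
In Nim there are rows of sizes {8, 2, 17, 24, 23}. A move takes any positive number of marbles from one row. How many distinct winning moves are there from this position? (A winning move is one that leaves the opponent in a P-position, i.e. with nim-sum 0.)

3

Write each in binary and XOR column by column:
  01000  (8)
  00010  (2)
  10001  (17)
  11000  (24)
  10111  (23)
  -----
  10100  (20)
The overall nim-sum is X = 20. A row of size p has a winning move iff p XOR X < p (reduce it to p XOR X).
  8: 8 XOR 20 = 28 ≥ 8 — no move.
  2: 2 XOR 20 = 22 ≥ 2 — no move.
  17: 17 XOR 20 = 5 < 17 — winning move (to 5).
  24: 24 XOR 20 = 12 < 24 — winning move (to 12).
  23: 23 XOR 20 = 3 < 23 — winning move (to 3).
That gives 3 winning moves.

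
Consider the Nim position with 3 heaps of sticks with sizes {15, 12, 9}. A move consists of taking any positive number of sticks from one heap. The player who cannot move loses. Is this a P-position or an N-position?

N-position

Compute the nim-sum pairwise:
15 XOR 12 = 3
3 XOR 9 = 10
The nim-sum is 10 ≠ 0, so this is an N-position: the player to move can win.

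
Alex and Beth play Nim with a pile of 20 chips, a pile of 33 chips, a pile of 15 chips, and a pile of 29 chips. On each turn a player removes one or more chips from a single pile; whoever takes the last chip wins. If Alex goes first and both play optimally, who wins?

Alex wins

Nim-sum: 20 XOR 33 XOR 15 XOR 29 = 39.
The nim-sum is 39 ≠ 0, so this is an N-position: the player to move can win; Alex has a winning move.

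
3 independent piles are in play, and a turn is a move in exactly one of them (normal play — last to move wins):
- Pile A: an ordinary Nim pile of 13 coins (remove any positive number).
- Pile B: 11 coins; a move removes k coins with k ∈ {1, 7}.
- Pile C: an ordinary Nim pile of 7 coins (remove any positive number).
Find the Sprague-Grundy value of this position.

11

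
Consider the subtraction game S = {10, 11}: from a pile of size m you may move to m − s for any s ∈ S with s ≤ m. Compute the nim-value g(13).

Build the Grundy sequence with g(k) = mex{g(k−s) : s ∈ {10, 11}, s ≤ k}:
g(0) = mex{} = 0
g(1) = mex{} = 0
g(2) = mex{} = 0
g(3) = mex{} = 0
g(4) = mex{} = 0
g(5) = mex{} = 0
g(6) = mex{} = 0
g(7) = mex{} = 0
g(8) = mex{} = 0
g(9) = mex{} = 0
g(10) = mex{0} = 1
g(11) = mex{0} = 1
g(12) = mex{0} = 1
g(13) = mex{0} = 1
So g(13) = 1.

1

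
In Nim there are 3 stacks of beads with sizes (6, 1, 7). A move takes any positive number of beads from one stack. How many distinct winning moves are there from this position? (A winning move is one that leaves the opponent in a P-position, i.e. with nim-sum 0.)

0

Compute the nim-sum pairwise:
6 XOR 1 = 7
7 XOR 7 = 0
The nim-sum is already 0, so every move leaves a nonzero nim-sum — there are no winning moves.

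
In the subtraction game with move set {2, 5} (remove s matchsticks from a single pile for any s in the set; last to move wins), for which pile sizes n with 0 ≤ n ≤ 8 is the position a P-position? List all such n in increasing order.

Compute g(0), g(1), … for moves {2, 5}:
g(0) = mex{} = 0
g(1) = mex{} = 0
g(2) = mex{0} = 1
g(3) = mex{0} = 1
g(4) = mex{1} = 0
g(5) = mex{0,1} = 2
g(6) = mex{0} = 1
g(7) = mex{1,2} = 0
g(8) = mex{1} = 0
The P-positions (g = 0) in 0..8 are 0, 1, 4, 7, 8.

0, 1, 4, 7, 8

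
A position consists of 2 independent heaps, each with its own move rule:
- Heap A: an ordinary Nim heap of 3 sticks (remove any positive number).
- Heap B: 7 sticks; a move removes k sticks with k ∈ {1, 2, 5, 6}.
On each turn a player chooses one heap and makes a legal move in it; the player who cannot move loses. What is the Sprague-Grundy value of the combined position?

3

Heap A is a plain Nim heap of size 3, so its Grundy value is 3.
Build the Grundy sequence for heap B with g(k) = mex{g(k−s) : s ∈ {1, 2, 5, 6}, s ≤ k}:
g(0) = mex{} = 0
g(1) = mex{0} = 1
g(2) = mex{0,1} = 2
g(3) = mex{1,2} = 0
g(4) = mex{0,2} = 1
g(5) = mex{0,1} = 2
g(6) = mex{0,1,2} = 3
g(7) = mex{1,2,3} = 0
So g(7) = 0.
The value of a disjunctive sum is the nim-sum of the parts.
Combined value = 3 XOR 0 = 3.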